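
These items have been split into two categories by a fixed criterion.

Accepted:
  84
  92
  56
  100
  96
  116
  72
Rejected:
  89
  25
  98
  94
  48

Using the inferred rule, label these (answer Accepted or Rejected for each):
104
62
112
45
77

The pattern is that an item is 'Accepted' exactly when: multiple of 4 AND at least 56.
104 — 104 = 4·26, 104 ≥ 56, hence Accepted. 62 — 62 = 4·15 + 2, 62 ≥ 56, hence Rejected. 112 — 112 = 4·28, 112 ≥ 56, hence Accepted. 45 — 45 = 4·11 + 1, 45 < 56, hence Rejected. 77 — 77 = 4·19 + 1, 77 ≥ 56, hence Rejected.

Accepted, Rejected, Accepted, Rejected, Rejected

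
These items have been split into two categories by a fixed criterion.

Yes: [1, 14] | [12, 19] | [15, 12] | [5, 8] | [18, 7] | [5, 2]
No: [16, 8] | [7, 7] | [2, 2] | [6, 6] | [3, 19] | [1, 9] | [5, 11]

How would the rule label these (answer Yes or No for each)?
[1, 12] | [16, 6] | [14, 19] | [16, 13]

One predicate separates the groups cleanly: sum is odd.
[1, 12]: Yes (1+12 = 13).
[16, 6]: No (16+6 = 22).
[14, 19]: Yes (14+19 = 33).
[16, 13]: Yes (16+13 = 29).

Yes, No, Yes, Yes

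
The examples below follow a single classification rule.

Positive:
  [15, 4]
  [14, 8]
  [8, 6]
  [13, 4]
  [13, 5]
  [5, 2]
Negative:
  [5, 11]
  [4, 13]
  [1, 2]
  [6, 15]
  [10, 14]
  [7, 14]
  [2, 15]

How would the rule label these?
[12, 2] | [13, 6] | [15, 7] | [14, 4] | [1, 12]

Positive, Positive, Positive, Positive, Negative

A rule that fits every label: first > second — true of each 'Positive' example, false of each 'Negative' one.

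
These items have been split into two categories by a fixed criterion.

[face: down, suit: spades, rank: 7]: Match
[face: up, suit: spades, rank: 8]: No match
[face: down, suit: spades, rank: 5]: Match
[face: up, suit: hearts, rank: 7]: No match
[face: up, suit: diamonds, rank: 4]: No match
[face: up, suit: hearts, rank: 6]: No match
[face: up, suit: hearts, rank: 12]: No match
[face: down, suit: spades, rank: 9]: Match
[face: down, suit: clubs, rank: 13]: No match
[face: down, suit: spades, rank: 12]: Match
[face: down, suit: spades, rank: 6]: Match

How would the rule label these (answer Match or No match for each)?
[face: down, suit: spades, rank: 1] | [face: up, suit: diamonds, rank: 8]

Match, No match

A rule that fits every label: suit is spades AND face is down — true of each 'Match' example, false of each 'No match' one.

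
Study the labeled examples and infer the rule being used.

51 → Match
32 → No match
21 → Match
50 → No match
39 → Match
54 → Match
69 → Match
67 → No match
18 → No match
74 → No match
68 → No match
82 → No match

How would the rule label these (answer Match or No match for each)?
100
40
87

No match, No match, Match

Every 'Match' example satisfies: multiple of 3 AND at least 21. None of the 'No match' examples do.
100: No match (100 = 3·33 + 1, 100 ≥ 21). 40: No match (40 = 3·13 + 1, 40 ≥ 21). 87: Match (87 = 3·29, 87 ≥ 21).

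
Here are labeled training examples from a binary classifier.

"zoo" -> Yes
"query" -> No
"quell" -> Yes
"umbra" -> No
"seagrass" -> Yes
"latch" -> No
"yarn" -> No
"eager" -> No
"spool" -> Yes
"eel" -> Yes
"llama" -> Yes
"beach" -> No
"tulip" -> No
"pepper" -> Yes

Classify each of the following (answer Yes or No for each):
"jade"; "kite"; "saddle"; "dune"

No, No, Yes, No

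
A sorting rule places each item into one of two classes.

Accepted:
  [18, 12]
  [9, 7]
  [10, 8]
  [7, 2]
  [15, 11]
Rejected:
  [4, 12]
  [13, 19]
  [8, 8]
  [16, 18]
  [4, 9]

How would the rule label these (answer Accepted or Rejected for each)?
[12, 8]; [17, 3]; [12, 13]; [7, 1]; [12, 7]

Looking at the examples, the only property every 'Accepted' case has and every 'Rejected' case lacks is: first > second.
[12, 8] → 12 > 8 → Accepted. [17, 3] → 17 > 3 → Accepted. [12, 13] → 12 < 13 → Rejected. [7, 1] → 7 > 1 → Accepted. [12, 7] → 12 > 7 → Accepted.

Accepted, Accepted, Rejected, Accepted, Accepted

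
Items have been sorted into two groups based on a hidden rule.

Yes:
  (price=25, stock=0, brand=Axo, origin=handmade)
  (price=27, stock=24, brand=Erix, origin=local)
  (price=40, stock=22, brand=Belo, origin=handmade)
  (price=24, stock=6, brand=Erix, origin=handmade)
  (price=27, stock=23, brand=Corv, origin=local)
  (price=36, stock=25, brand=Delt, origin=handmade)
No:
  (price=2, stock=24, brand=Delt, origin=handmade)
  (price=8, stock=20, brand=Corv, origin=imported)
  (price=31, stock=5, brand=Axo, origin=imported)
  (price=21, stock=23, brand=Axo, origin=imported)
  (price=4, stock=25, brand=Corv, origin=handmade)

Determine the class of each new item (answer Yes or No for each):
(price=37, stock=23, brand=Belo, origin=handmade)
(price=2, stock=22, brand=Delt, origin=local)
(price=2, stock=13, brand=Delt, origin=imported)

Yes, No, No

Every 'Yes' example satisfies: price ≥ 24 AND stock ≠ 5. None of the 'No' examples do.
(price=37, stock=23, brand=Belo, origin=handmade) → price = 37, stock = 23 → Yes.
(price=2, stock=22, brand=Delt, origin=local) → price = 2, stock = 22 → No.
(price=2, stock=13, brand=Delt, origin=imported) → price = 2, stock = 13 → No.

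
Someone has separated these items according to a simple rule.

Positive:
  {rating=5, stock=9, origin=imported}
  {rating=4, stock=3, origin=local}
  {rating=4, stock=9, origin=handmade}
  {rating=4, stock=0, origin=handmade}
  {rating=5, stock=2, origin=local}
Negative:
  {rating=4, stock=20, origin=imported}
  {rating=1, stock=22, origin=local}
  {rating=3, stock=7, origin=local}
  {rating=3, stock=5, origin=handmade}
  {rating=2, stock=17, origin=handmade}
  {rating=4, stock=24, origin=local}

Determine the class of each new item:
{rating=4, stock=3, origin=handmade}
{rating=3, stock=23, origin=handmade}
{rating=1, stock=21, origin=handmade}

Positive, Negative, Negative

Rule: stock ≤ 9 AND rating ≥ 4. This holds for each 'Positive' example and fails for each 'Negative' one.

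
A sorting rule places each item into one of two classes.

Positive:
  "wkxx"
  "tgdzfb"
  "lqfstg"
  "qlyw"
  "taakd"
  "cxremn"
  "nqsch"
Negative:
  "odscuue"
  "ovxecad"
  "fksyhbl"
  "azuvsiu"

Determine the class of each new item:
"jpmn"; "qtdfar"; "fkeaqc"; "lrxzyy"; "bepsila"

Positive, Positive, Positive, Positive, Negative

'Positive' ⟺ length ≤ 6.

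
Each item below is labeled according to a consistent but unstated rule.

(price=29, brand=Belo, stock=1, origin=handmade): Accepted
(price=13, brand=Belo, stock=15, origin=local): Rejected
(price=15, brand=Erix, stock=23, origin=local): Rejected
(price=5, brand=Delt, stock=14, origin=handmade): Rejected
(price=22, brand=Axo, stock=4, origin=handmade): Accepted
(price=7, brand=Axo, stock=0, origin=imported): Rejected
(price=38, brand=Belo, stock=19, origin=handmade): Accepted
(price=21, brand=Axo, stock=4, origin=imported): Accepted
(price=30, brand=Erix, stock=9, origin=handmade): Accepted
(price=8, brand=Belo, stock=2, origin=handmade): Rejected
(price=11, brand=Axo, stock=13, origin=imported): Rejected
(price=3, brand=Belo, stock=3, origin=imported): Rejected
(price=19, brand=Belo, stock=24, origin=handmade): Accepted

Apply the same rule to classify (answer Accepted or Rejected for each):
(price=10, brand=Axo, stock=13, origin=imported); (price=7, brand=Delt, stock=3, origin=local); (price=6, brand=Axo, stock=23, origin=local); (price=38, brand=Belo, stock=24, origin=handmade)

Rejected, Rejected, Rejected, Accepted

Rule: price ≥ 19. This holds for each 'Accepted' example and fails for each 'Rejected' one.
(price=10, brand=Axo, stock=13, origin=imported): Rejected (price = 10).
(price=7, brand=Delt, stock=3, origin=local): Rejected (price = 7).
(price=6, brand=Axo, stock=23, origin=local): Rejected (price = 6).
(price=38, brand=Belo, stock=24, origin=handmade): Accepted (price = 38).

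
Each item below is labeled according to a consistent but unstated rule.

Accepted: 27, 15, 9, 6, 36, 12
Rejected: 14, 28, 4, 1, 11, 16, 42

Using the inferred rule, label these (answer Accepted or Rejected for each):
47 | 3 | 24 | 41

The common property of the 'Accepted' items is: multiple of 3 AND at most 36. No 'Rejected' item has it.
47 → 47 = 3·15 + 2, 47 > 36 → Rejected.
3 → 3 = 3·1, 3 ≤ 36 → Accepted.
24 → 24 = 3·8, 24 ≤ 36 → Accepted.
41 → 41 = 3·13 + 2, 41 > 36 → Rejected.

Rejected, Accepted, Accepted, Rejected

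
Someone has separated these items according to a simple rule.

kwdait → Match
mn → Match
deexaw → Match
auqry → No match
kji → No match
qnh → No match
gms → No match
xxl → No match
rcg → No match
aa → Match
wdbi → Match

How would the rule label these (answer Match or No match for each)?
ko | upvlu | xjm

Rule: even length. This holds for each 'Match' example and fails for each 'No match' one.
ko — length 2, hence Match. upvlu — length 5, hence No match. xjm — length 3, hence No match.

Match, No match, No match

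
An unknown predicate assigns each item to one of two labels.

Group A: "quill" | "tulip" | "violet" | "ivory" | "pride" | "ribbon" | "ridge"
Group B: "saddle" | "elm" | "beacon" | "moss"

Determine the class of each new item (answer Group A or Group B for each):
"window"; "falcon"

A rule that fits every label: contains 'i' — true of each 'Group A' example, false of each 'Group B' one.
Group A: "window", since has 'i'. Group B: "falcon", since no 'i'.

Group A, Group B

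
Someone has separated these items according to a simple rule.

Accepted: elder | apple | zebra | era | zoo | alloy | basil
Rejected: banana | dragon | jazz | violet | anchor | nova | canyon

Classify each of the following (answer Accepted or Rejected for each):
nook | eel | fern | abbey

Rejected, Accepted, Rejected, Accepted

A rule that fits every label: odd length — true of each 'Accepted' example, false of each 'Rejected' one.
nook: length 4 — fails the rule, so Rejected.
eel: length 3 — matches, so Accepted.
fern: length 4 — fails the rule, so Rejected.
abbey: length 5 — matches, so Accepted.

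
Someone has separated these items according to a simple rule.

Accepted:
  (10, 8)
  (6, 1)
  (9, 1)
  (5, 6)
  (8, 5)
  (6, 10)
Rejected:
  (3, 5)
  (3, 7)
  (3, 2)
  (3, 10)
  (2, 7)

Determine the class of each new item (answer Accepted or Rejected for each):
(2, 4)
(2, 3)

One predicate separates the groups cleanly: first ≥ 5.

Rejected, Rejected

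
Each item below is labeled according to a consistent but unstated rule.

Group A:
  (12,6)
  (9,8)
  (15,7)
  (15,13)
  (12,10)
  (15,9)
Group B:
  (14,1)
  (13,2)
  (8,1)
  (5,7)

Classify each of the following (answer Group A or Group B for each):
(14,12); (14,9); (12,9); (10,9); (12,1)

The classifier is using: sum ≥ 17.
(14,12) — 14+12 = 26, hence Group A.
(14,9) — 14+9 = 23, hence Group A.
(12,9) — 12+9 = 21, hence Group A.
(10,9) — 10+9 = 19, hence Group A.
(12,1) — 12+1 = 13, hence Group B.

Group A, Group A, Group A, Group A, Group B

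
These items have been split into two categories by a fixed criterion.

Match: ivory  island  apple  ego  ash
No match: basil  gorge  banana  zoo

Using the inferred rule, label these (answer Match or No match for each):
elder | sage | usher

Match, No match, Match

A rule that fits every label: starts with a vowel — true of each 'Match' example, false of each 'No match' one.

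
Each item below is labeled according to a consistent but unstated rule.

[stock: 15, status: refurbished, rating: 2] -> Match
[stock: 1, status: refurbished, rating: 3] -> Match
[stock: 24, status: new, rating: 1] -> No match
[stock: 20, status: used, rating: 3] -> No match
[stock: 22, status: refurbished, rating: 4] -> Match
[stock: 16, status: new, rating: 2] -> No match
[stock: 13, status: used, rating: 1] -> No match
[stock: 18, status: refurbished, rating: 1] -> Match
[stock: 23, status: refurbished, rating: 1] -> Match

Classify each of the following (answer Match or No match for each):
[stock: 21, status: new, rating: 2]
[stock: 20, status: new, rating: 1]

No match, No match

The rule appears to be: status is refurbished.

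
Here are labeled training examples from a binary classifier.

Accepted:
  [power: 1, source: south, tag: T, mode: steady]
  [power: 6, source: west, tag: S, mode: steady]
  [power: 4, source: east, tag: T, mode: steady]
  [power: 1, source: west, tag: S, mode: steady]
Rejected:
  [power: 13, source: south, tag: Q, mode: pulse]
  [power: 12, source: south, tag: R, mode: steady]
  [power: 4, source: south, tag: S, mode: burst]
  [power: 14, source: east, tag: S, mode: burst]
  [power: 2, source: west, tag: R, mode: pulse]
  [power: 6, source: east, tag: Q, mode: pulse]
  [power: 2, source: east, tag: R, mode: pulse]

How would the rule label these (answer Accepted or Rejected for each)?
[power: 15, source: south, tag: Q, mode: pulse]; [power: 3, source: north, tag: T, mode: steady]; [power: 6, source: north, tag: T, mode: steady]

Rejected, Accepted, Accepted

A rule that fits every label: mode is steady AND power ≤ 6 — true of each 'Accepted' example, false of each 'Rejected' one.
[power: 15, source: south, tag: Q, mode: pulse]: mode is pulse, power = 15, does not satisfy this → Rejected. [power: 3, source: north, tag: T, mode: steady]: mode is steady, power = 3, fits → Accepted. [power: 6, source: north, tag: T, mode: steady]: mode is steady, power = 6, fits → Accepted.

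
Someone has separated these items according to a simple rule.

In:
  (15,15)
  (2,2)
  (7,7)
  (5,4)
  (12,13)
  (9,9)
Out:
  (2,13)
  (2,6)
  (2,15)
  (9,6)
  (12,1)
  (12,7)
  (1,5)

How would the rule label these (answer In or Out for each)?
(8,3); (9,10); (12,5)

The pattern is that an item is 'In' exactly when: |first − second| ≤ 1.
(8,3): |8−3| = 5 — does not satisfy this, so Out.
(9,10): |9−10| = 1 — passes, so In.
(12,5): |12−5| = 7 — does not satisfy this, so Out.

Out, In, Out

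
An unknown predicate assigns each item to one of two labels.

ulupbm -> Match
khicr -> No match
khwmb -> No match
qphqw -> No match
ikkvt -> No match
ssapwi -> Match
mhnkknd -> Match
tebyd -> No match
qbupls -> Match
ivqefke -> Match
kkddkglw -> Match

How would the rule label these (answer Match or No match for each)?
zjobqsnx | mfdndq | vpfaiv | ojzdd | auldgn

All 'Match' examples share one property — length ≥ 6 — and every 'No match' example lacks it.
zjobqsnx: length 8 — checks out, so Match. mfdndq: length 6 — checks out, so Match. vpfaiv: length 6 — checks out, so Match. ojzdd: length 5 — fails this test, so No match. auldgn: length 6 — checks out, so Match.

Match, Match, Match, No match, Match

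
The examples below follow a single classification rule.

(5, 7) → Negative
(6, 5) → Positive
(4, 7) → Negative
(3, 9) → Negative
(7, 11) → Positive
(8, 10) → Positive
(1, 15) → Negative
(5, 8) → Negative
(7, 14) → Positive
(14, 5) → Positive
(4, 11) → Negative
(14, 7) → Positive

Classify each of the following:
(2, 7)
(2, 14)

Negative, Negative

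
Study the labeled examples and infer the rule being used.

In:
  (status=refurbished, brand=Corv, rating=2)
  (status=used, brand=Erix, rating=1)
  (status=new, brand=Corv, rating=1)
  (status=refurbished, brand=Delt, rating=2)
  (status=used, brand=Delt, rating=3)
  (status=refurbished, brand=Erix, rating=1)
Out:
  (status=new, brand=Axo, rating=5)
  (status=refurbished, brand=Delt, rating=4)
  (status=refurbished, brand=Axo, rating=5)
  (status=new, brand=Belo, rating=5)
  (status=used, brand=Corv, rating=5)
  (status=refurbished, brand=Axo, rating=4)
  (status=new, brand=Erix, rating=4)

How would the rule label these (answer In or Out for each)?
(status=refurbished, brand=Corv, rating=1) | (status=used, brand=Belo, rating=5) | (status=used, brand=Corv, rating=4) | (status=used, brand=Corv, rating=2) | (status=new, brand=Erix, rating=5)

In, Out, Out, In, Out

The classifier is using: rating ≤ 3.
(status=refurbished, brand=Corv, rating=1): rating = 1 — fits, so In. (status=used, brand=Belo, rating=5): rating = 5 — fails this test, so Out. (status=used, brand=Corv, rating=4): rating = 4 — fails this test, so Out. (status=used, brand=Corv, rating=2): rating = 2 — fits, so In. (status=new, brand=Erix, rating=5): rating = 5 — fails this test, so Out.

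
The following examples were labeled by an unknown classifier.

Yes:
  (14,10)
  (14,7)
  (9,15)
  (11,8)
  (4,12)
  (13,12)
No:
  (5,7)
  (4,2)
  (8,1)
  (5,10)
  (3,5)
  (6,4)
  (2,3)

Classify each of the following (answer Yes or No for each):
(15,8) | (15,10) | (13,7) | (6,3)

The pattern is that an item is 'Yes' exactly when: sum ≥ 16.
(15,8) — 15+8 = 23, hence Yes. (15,10) — 15+10 = 25, hence Yes. (13,7) — 13+7 = 20, hence Yes. (6,3) — 6+3 = 9, hence No.

Yes, Yes, Yes, No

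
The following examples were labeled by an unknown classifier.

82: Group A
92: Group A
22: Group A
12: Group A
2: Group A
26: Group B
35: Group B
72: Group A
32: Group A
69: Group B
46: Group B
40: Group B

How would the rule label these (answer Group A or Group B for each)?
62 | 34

Group A, Group B

The pattern is that an item is 'Group A' exactly when: ends in digit 2.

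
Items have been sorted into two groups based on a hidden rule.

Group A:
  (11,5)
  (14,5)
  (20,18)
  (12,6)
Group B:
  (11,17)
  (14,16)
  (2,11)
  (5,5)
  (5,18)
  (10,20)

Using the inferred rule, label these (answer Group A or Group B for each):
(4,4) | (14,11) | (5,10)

Group B, Group A, Group B

Looking at the examples, the only property every 'Group A' case has and every 'Group B' case lacks is: first > second.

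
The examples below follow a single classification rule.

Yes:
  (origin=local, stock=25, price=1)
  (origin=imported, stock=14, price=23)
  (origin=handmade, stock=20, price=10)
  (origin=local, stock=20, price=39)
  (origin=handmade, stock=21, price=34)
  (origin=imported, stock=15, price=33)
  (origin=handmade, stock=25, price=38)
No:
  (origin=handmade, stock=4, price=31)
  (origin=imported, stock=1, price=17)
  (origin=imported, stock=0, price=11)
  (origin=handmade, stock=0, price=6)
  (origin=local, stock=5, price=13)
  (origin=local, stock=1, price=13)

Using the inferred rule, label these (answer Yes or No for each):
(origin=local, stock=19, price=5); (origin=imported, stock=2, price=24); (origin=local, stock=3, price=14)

Yes, No, No

The simplest hypothesis consistent with all the labels is: stock ≥ 14.
(origin=local, stock=19, price=5): stock = 19 — meets the rule, so Yes. (origin=imported, stock=2, price=24): stock = 2 — does not fit, so No. (origin=local, stock=3, price=14): stock = 3 — does not fit, so No.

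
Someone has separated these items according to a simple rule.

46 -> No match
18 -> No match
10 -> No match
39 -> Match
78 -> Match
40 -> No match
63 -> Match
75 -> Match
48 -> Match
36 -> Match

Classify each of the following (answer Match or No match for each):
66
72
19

The classifier is using: multiple of 3 AND at least 36.
66 → 66 = 3·22, 66 ≥ 36 → Match.
72 → 72 = 3·24, 72 ≥ 36 → Match.
19 → 19 = 3·6 + 1, 19 < 36 → No match.

Match, Match, No match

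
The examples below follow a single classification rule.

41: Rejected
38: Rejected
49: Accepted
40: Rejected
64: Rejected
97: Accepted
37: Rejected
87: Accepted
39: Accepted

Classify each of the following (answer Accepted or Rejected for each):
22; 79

Rejected, Accepted

The rule appears to be: digit sum ≥ 12.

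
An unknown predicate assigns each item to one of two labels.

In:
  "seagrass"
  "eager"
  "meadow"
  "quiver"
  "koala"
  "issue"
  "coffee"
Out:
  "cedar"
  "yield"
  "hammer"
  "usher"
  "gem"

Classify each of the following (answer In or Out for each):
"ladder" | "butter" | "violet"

Out, Out, In

The classifier is using: has ≥ 3 vowels.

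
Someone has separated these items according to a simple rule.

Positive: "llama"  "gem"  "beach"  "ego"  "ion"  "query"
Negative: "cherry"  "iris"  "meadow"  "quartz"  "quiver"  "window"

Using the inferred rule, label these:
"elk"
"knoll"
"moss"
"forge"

Comparing the two groups points to one rule — odd length.

Positive, Positive, Negative, Positive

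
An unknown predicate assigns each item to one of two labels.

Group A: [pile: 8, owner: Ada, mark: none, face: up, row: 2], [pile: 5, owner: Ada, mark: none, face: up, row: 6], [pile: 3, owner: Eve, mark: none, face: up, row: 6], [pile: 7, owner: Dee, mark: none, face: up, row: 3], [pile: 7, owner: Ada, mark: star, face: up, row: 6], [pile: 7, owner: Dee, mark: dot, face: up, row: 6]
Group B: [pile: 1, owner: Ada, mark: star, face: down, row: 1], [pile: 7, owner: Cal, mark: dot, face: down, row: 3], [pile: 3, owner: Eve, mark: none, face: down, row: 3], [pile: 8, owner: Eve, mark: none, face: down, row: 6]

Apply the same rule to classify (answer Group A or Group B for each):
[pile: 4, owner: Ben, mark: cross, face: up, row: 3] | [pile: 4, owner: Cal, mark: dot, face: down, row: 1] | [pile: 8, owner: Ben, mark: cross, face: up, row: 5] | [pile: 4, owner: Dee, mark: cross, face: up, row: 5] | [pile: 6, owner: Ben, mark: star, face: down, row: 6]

Group A, Group B, Group A, Group A, Group B

Comparing the two groups points to one rule — face is up.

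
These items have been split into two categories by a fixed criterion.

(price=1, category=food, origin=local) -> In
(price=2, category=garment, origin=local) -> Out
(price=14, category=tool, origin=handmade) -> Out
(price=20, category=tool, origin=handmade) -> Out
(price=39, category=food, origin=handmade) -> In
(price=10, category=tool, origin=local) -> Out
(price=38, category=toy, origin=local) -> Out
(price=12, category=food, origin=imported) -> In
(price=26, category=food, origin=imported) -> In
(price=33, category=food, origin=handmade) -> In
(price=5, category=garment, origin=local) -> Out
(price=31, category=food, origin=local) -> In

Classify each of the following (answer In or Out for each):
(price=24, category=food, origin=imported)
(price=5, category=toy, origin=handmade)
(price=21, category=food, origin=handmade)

In, Out, In

Rule: category is food. This holds for each 'In' example and fails for each 'Out' one.
(price=24, category=food, origin=imported): category is food, fits → In. (price=5, category=toy, origin=handmade): category is toy, fails this test → Out. (price=21, category=food, origin=handmade): category is food, fits → In.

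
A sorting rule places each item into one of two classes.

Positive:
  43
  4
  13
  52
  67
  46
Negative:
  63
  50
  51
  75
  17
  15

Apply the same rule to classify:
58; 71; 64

Positive, Negative, Positive

Every 'Positive' example satisfies: ≡ 1 (mod 3). None of the 'Negative' examples do.
Positive: 58, since 58 mod 3 = 1. Negative: 71, since 71 mod 3 = 2. Positive: 64, since 64 mod 3 = 1.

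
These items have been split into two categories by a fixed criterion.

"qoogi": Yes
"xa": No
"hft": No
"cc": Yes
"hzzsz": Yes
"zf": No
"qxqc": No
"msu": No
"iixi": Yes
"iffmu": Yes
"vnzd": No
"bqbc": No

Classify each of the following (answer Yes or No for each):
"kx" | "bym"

No, No

Comparing the two groups points to one rule — has a double letter.
"kx": No (no doubled letter). "bym": No (no doubled letter).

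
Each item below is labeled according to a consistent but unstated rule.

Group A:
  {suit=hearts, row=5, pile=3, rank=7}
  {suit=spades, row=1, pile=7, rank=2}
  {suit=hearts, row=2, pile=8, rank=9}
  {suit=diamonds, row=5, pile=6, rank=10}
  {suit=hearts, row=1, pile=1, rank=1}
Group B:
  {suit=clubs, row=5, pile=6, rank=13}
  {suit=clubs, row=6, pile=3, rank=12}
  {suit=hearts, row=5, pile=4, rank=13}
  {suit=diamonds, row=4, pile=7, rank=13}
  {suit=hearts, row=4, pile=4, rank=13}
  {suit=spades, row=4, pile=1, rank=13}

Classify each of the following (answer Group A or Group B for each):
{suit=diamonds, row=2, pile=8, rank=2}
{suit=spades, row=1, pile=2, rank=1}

Group A, Group A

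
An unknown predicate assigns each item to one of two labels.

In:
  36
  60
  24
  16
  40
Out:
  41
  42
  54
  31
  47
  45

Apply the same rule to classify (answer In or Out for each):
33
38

The rule appears to be: multiple of 4.
33: Out (33 = 4·8 + 1). 38: Out (38 = 4·9 + 2).

Out, Out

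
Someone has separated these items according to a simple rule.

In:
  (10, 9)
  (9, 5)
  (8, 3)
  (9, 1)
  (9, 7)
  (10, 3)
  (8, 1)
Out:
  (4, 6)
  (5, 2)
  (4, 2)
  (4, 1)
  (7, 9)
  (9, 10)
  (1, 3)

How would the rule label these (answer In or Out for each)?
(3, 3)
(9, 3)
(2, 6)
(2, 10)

Out, In, Out, Out

The distinguishing property — first > second AND sum ≥ 9 — holds for all the 'In' cases and none of the 'Out' cases.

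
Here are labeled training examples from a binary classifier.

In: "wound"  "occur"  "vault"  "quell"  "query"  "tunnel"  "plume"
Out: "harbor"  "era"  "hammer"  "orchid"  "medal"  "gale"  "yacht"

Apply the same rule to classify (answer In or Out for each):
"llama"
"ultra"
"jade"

Out, In, Out

All 'In' examples share one property — contains 'u' — and every 'Out' example lacks it.
"llama": Out (no 'u').
"ultra": In (has 'u').
"jade": Out (no 'u').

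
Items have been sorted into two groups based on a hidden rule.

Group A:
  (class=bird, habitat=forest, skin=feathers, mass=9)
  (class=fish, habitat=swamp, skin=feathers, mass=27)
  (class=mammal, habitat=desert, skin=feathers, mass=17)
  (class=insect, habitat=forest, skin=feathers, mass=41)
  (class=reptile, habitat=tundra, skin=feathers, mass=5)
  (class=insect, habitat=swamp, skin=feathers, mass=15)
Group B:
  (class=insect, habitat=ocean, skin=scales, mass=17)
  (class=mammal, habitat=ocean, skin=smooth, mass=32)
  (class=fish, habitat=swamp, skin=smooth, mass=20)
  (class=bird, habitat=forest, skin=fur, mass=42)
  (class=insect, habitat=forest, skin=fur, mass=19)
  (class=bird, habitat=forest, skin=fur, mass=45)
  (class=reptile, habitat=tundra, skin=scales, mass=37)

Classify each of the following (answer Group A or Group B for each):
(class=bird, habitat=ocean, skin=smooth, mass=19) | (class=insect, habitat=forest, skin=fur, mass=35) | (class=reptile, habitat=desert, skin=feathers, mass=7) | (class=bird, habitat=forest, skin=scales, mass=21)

Group B, Group B, Group A, Group B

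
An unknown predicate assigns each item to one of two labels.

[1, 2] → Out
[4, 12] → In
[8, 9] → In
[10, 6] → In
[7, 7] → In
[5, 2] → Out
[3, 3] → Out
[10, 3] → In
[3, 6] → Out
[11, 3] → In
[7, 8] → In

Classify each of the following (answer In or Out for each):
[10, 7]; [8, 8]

In, In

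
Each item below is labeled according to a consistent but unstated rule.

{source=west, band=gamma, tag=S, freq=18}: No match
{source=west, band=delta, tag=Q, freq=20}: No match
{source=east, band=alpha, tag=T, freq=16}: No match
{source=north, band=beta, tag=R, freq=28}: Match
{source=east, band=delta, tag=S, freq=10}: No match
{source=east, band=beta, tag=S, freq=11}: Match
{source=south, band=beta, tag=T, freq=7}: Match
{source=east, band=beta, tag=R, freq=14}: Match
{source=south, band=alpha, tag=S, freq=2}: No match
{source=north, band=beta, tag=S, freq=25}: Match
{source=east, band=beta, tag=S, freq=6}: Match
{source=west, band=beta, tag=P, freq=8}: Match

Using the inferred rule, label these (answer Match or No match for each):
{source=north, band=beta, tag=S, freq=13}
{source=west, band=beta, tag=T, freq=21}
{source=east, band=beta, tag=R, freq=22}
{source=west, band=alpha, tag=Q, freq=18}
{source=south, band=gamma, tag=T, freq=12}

Match, Match, Match, No match, No match

Checking candidate rules against both groups, what survives is: band is beta.
Match: {source=north, band=beta, tag=S, freq=13}, since band is beta. Match: {source=west, band=beta, tag=T, freq=21}, since band is beta. Match: {source=east, band=beta, tag=R, freq=22}, since band is beta. No match: {source=west, band=alpha, tag=Q, freq=18}, since band is alpha. No match: {source=south, band=gamma, tag=T, freq=12}, since band is gamma.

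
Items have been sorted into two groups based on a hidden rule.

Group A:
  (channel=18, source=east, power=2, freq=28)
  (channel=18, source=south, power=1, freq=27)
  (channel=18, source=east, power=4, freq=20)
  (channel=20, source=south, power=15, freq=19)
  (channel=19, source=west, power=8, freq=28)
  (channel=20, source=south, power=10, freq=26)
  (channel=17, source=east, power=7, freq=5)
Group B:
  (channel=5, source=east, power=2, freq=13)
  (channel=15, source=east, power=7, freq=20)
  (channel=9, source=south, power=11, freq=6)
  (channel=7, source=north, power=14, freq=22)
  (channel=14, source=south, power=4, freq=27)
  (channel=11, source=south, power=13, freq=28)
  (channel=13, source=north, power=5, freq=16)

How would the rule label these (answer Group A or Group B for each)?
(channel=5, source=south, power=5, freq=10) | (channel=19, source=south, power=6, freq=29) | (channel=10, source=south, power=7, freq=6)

Group B, Group A, Group B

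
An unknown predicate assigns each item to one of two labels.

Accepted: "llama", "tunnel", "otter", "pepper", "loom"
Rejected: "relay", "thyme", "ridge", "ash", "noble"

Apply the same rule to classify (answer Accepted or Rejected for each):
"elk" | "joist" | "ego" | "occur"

The common property of the 'Accepted' items is: has a double letter. No 'Rejected' item has it.
"elk" → no doubled letter → Rejected. "joist" → no doubled letter → Rejected. "ego" → no doubled letter → Rejected. "occur" → 'cc' doubled → Accepted.

Rejected, Rejected, Rejected, Accepted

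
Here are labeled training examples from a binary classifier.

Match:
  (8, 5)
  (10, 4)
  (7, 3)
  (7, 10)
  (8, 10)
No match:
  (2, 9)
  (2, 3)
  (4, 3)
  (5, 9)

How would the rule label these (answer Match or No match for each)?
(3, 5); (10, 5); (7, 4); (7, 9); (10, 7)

No match, Match, Match, Match, Match

The pattern is that an item is 'Match' exactly when: first ≥ 7.
No match: (3, 5), since first 3.
Match: (10, 5), since first 10.
Match: (7, 4), since first 7.
Match: (7, 9), since first 7.
Match: (10, 7), since first 10.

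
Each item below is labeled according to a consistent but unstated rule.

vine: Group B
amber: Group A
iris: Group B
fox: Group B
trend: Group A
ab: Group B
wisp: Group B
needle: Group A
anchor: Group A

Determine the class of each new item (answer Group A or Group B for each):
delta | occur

Group A, Group A

The pattern is that an item is 'Group A' exactly when: length ≥ 5.
delta — length 5, hence Group A.
occur — length 5, hence Group A.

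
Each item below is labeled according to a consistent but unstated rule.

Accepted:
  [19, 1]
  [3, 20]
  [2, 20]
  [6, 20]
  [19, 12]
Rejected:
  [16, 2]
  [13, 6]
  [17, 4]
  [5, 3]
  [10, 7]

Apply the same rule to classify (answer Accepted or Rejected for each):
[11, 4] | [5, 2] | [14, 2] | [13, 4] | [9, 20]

Rejected, Rejected, Rejected, Rejected, Accepted

The rule appears to be: max ≥ 19.
[11, 4]: max 11, does not pass → Rejected.
[5, 2]: max 5, does not pass → Rejected.
[14, 2]: max 14, does not pass → Rejected.
[13, 4]: max 13, does not pass → Rejected.
[9, 20]: max 20, fits → Accepted.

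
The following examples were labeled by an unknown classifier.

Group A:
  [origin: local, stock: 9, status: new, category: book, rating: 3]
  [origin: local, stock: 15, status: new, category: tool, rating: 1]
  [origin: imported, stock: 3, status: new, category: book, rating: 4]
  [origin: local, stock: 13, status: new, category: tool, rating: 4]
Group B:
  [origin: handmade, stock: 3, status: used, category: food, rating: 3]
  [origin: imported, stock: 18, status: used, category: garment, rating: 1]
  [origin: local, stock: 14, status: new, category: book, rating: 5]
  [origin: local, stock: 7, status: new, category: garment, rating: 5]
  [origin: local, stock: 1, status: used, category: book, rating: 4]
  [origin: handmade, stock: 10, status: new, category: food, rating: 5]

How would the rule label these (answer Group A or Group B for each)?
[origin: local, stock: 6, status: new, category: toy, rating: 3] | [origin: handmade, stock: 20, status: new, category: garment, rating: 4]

Group A, Group A

The classifier is using: status is new AND rating ≤ 4.
[origin: local, stock: 6, status: new, category: toy, rating: 3]: Group A (status is new, rating = 3).
[origin: handmade, stock: 20, status: new, category: garment, rating: 4]: Group A (status is new, rating = 4).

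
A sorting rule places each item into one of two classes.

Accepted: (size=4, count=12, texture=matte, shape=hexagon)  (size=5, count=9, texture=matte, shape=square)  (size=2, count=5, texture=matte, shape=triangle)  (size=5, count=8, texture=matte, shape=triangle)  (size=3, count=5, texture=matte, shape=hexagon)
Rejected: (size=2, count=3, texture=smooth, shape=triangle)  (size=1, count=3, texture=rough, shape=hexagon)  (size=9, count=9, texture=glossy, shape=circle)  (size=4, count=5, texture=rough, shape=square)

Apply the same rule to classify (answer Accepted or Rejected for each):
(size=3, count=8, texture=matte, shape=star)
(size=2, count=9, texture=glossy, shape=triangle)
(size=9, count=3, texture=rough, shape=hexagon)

The distinguishing property — texture is matte — holds for all the 'Accepted' cases and none of the 'Rejected' cases.
(size=3, count=8, texture=matte, shape=star): texture is matte, checks out → Accepted. (size=2, count=9, texture=glossy, shape=triangle): texture is glossy, fails this test → Rejected. (size=9, count=3, texture=rough, shape=hexagon): texture is rough, fails this test → Rejected.

Accepted, Rejected, Rejected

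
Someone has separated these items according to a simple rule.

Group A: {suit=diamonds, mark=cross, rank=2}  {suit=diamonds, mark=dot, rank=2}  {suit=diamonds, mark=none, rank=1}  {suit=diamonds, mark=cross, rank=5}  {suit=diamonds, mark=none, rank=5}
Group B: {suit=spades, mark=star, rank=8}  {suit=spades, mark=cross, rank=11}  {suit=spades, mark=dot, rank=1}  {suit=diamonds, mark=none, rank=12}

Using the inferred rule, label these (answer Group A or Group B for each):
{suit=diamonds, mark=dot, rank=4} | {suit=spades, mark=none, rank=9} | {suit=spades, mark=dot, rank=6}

The simplest hypothesis consistent with all the labels is: suit is diamonds AND rank ≤ 5.
{suit=diamonds, mark=dot, rank=4}: suit is diamonds, rank = 4, checks out → Group A. {suit=spades, mark=none, rank=9}: suit is spades, rank = 9, does not fit → Group B. {suit=spades, mark=dot, rank=6}: suit is spades, rank = 6, does not fit → Group B.

Group A, Group B, Group B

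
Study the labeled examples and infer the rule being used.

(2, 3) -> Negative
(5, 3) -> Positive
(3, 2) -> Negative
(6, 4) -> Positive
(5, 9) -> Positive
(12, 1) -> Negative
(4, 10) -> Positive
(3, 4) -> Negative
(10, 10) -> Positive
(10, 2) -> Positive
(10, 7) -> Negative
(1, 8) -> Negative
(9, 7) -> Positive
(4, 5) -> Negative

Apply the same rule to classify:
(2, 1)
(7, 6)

Negative, Negative

'Positive' ⟺ sum is even.
(2, 1): 2+1 = 3 — does not pass, so Negative.
(7, 6): 7+6 = 13 — does not pass, so Negative.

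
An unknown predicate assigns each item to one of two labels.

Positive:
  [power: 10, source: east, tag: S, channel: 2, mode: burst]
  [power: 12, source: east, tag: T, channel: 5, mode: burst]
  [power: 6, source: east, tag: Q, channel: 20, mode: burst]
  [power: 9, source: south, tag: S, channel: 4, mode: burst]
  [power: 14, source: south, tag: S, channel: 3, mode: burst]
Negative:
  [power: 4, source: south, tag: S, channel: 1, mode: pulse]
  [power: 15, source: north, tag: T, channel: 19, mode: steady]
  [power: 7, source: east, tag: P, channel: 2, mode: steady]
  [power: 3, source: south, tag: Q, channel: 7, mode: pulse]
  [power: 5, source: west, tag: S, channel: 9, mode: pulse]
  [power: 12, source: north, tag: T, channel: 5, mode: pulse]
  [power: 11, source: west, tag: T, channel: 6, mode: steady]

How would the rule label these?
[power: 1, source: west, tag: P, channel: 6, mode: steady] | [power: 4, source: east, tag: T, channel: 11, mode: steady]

The distinguishing property — mode is burst — holds for all the 'Positive' cases and none of the 'Negative' cases.
[power: 1, source: west, tag: P, channel: 6, mode: steady]: mode is steady — fails the rule, so Negative.
[power: 4, source: east, tag: T, channel: 11, mode: steady]: mode is steady — fails the rule, so Negative.

Negative, Negative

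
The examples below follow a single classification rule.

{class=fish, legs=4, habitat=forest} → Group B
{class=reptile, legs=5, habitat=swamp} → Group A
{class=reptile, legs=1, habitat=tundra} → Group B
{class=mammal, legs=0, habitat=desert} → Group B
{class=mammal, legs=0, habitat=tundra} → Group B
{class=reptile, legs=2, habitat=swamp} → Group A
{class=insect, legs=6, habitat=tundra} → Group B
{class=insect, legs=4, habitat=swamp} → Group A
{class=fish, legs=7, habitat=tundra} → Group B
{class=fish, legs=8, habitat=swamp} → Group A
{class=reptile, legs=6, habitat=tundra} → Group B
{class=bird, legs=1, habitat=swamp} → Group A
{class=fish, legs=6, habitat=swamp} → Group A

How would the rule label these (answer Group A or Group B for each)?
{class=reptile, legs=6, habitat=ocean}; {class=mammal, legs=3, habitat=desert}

The pattern is that an item is 'Group A' exactly when: habitat is swamp.

Group B, Group B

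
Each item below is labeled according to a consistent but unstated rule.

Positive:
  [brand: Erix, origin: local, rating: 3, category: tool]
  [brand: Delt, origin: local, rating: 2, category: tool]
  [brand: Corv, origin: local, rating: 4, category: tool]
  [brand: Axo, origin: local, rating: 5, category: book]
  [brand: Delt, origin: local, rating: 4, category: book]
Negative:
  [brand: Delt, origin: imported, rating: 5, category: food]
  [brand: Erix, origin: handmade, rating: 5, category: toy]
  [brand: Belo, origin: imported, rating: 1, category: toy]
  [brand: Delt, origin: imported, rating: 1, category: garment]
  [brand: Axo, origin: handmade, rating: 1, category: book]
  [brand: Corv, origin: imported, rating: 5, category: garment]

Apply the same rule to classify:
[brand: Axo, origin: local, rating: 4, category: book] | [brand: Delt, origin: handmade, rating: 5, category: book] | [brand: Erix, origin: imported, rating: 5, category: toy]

All 'Positive' examples share one property — origin is local — and every 'Negative' example lacks it.
[brand: Axo, origin: local, rating: 4, category: book] → origin is local → Positive. [brand: Delt, origin: handmade, rating: 5, category: book] → origin is handmade → Negative. [brand: Erix, origin: imported, rating: 5, category: toy] → origin is imported → Negative.

Positive, Negative, Negative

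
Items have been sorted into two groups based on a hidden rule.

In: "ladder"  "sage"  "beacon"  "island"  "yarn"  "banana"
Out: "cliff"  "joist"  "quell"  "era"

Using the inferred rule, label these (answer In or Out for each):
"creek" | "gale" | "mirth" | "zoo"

Out, In, Out, Out

Checking candidate rules against both groups, what survives is: even length.
"creek" → length 5 → Out. "gale" → length 4 → In. "mirth" → length 5 → Out. "zoo" → length 3 → Out.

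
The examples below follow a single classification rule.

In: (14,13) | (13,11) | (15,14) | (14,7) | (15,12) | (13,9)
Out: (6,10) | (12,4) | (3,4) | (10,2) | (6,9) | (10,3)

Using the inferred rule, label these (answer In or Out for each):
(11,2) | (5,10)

Out, Out

'In' ⟺ sum ≥ 21.
(11,2): 11+2 = 13, does not fit → Out.
(5,10): 5+10 = 15, does not fit → Out.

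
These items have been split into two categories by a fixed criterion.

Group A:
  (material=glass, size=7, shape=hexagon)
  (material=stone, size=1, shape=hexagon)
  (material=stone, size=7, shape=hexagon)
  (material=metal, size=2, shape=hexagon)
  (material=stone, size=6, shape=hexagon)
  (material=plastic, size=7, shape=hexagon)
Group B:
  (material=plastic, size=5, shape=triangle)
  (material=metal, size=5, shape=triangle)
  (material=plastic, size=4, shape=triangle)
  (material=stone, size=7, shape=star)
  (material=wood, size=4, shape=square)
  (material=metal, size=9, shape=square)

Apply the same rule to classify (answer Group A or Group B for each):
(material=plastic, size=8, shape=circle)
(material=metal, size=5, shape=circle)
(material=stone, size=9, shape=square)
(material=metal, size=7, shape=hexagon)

A rule that fits every label: shape is hexagon — true of each 'Group A' example, false of each 'Group B' one.
(material=plastic, size=8, shape=circle) — shape is circle, hence Group B.
(material=metal, size=5, shape=circle) — shape is circle, hence Group B.
(material=stone, size=9, shape=square) — shape is square, hence Group B.
(material=metal, size=7, shape=hexagon) — shape is hexagon, hence Group A.

Group B, Group B, Group B, Group A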